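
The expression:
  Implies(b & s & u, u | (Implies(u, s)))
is always true.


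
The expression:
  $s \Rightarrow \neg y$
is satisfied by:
  {s: False, y: False}
  {y: True, s: False}
  {s: True, y: False}


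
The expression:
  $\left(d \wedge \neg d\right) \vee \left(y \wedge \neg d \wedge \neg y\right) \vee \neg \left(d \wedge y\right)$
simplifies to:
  $\neg d \vee \neg y$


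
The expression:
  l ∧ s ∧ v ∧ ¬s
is never true.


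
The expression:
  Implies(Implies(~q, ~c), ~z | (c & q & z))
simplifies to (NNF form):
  c | ~z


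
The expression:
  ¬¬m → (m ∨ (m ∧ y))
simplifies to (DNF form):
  True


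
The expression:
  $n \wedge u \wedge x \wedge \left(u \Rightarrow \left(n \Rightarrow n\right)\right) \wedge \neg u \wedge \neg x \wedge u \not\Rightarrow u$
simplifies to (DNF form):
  $\text{False}$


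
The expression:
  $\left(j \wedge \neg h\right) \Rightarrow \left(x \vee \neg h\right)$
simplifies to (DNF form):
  $\text{True}$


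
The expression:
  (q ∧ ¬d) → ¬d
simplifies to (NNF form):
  True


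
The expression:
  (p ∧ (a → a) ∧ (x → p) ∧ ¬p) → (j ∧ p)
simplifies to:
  True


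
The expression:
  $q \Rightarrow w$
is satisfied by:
  {w: True, q: False}
  {q: False, w: False}
  {q: True, w: True}


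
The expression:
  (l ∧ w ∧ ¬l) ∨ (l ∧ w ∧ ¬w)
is never true.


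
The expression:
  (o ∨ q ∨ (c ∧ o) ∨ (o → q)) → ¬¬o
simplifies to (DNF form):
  o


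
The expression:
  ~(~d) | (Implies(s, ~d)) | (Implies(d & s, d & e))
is always true.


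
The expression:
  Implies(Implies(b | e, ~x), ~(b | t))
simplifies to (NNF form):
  (b & x) | (e & x) | (~b & ~t)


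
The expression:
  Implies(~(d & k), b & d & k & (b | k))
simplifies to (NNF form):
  d & k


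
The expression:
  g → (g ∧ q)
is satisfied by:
  {q: True, g: False}
  {g: False, q: False}
  {g: True, q: True}


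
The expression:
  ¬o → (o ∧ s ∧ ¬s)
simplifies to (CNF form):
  o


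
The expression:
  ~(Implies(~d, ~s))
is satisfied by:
  {s: True, d: False}


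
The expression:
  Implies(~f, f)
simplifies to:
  f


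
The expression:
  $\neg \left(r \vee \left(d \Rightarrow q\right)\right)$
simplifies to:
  $d \wedge \neg q \wedge \neg r$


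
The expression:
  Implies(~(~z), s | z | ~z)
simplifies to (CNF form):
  True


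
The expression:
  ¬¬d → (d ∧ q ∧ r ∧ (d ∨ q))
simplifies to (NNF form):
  (q ∧ r) ∨ ¬d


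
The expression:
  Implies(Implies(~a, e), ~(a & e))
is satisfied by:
  {e: False, a: False}
  {a: True, e: False}
  {e: True, a: False}


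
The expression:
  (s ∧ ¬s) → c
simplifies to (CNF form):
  True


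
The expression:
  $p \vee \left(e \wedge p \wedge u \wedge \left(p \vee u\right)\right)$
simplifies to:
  $p$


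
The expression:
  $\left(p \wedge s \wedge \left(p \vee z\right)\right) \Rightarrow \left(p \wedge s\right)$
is always true.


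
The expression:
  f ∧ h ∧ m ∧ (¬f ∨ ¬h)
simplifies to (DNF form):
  False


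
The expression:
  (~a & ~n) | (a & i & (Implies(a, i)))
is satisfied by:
  {i: True, a: False, n: False}
  {a: False, n: False, i: False}
  {i: True, a: True, n: False}
  {i: True, n: True, a: True}


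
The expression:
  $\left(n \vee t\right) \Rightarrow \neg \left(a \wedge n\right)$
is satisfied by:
  {n: False, a: False}
  {a: True, n: False}
  {n: True, a: False}


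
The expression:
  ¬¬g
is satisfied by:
  {g: True}


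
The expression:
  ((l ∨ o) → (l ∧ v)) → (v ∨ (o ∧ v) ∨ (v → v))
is always true.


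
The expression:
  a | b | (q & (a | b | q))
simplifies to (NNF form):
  a | b | q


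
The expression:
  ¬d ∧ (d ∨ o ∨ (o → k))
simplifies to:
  ¬d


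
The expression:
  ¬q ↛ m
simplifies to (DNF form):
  m ∨ ¬q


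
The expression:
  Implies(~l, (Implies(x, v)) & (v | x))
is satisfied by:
  {v: True, l: True}
  {v: True, l: False}
  {l: True, v: False}


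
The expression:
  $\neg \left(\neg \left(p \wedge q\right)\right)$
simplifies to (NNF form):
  $p \wedge q$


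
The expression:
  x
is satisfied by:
  {x: True}


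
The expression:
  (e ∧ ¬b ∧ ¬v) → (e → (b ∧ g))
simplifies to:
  b ∨ v ∨ ¬e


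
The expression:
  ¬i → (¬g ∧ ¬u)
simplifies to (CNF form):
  (i ∨ ¬g) ∧ (i ∨ ¬u)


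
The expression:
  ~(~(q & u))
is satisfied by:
  {u: True, q: True}


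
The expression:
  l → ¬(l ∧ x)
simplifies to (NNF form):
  ¬l ∨ ¬x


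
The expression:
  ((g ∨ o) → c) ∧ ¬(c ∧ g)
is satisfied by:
  {c: True, g: False, o: False}
  {g: False, o: False, c: False}
  {c: True, o: True, g: False}


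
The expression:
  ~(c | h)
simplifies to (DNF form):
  ~c & ~h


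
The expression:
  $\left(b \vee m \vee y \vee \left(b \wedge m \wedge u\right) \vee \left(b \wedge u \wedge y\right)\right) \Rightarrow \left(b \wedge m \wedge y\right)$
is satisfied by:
  {y: False, m: False, b: False}
  {b: True, m: True, y: True}


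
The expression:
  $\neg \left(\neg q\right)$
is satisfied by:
  {q: True}


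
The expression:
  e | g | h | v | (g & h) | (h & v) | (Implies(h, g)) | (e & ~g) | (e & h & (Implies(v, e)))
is always true.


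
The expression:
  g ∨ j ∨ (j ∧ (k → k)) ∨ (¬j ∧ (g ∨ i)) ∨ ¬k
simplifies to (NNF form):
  g ∨ i ∨ j ∨ ¬k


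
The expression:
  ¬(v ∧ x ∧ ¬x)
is always true.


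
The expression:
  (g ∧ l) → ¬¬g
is always true.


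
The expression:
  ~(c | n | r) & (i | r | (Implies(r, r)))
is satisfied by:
  {n: False, r: False, c: False}


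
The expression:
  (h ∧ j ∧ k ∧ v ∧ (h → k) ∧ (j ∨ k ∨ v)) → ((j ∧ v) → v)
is always true.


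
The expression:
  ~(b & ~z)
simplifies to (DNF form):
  z | ~b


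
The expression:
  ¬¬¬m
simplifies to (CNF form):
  ¬m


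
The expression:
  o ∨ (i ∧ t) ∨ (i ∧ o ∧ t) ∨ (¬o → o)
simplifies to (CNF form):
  (i ∨ o) ∧ (o ∨ t)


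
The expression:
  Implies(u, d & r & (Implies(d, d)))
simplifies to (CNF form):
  (d | ~u) & (r | ~u)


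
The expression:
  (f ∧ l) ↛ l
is never true.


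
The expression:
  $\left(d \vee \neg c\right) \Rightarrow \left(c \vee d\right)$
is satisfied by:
  {d: True, c: True}
  {d: True, c: False}
  {c: True, d: False}


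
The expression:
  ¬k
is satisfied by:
  {k: False}


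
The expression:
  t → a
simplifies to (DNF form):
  a ∨ ¬t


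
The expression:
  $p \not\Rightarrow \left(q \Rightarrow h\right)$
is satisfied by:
  {p: True, q: True, h: False}


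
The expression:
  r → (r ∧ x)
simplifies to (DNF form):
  x ∨ ¬r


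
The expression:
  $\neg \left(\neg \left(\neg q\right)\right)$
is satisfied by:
  {q: False}


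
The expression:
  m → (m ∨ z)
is always true.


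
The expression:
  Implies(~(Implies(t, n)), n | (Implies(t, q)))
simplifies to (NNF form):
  n | q | ~t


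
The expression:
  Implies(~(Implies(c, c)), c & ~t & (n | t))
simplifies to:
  True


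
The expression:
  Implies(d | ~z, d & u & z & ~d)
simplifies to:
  z & ~d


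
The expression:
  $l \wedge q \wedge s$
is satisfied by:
  {s: True, q: True, l: True}


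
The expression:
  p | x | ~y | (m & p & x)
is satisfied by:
  {x: True, p: True, y: False}
  {x: True, p: False, y: False}
  {p: True, x: False, y: False}
  {x: False, p: False, y: False}
  {x: True, y: True, p: True}
  {x: True, y: True, p: False}
  {y: True, p: True, x: False}


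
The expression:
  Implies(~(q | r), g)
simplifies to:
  g | q | r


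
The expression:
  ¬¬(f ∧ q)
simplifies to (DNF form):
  f ∧ q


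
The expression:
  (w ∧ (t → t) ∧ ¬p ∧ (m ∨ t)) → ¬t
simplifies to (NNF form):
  p ∨ ¬t ∨ ¬w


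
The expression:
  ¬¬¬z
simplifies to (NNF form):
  ¬z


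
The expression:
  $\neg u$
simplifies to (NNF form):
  $\neg u$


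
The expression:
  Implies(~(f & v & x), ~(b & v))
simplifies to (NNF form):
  ~b | ~v | (f & x)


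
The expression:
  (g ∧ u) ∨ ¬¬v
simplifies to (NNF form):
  v ∨ (g ∧ u)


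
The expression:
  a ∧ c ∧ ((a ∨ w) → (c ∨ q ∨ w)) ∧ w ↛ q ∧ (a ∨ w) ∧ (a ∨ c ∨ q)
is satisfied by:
  {a: True, c: True, w: True, q: False}


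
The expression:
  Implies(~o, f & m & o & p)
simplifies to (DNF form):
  o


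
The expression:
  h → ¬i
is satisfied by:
  {h: False, i: False}
  {i: True, h: False}
  {h: True, i: False}


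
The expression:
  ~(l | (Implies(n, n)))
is never true.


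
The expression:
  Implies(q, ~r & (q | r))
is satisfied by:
  {q: False, r: False}
  {r: True, q: False}
  {q: True, r: False}


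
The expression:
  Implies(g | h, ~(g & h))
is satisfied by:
  {h: False, g: False}
  {g: True, h: False}
  {h: True, g: False}


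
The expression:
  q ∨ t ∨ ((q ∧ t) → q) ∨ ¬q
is always true.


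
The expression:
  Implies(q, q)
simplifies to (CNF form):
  True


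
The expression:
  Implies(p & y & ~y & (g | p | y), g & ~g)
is always true.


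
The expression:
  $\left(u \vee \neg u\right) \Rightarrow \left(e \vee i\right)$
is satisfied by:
  {i: True, e: True}
  {i: True, e: False}
  {e: True, i: False}


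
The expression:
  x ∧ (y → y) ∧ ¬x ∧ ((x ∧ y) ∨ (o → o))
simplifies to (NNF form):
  False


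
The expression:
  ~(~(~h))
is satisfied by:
  {h: False}


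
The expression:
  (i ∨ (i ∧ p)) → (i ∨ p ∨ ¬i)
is always true.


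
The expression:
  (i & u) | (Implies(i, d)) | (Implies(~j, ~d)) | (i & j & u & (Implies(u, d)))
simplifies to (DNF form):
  True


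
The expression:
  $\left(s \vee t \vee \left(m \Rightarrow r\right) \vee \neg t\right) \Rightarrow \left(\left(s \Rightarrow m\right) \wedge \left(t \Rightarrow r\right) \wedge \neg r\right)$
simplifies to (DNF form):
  $\left(m \wedge \neg r \wedge \neg t\right) \vee \left(\neg r \wedge \neg s \wedge \neg t\right)$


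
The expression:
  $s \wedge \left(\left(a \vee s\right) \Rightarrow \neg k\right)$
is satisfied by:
  {s: True, k: False}


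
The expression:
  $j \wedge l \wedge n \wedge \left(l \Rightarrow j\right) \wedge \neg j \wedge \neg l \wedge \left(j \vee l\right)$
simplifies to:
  $\text{False}$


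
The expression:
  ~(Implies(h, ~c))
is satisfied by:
  {h: True, c: True}


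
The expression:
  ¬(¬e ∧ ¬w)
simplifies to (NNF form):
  e ∨ w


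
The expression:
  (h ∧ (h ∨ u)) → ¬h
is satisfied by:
  {h: False}


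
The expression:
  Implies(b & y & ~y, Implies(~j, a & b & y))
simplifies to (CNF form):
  True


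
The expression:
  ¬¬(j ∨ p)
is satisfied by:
  {p: True, j: True}
  {p: True, j: False}
  {j: True, p: False}


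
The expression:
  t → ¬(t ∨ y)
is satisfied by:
  {t: False}


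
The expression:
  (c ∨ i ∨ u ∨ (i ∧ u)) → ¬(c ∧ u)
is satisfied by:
  {u: False, c: False}
  {c: True, u: False}
  {u: True, c: False}


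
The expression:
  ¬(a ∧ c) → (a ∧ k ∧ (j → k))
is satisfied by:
  {a: True, k: True, c: True}
  {a: True, k: True, c: False}
  {a: True, c: True, k: False}


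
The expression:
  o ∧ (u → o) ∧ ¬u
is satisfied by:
  {o: True, u: False}


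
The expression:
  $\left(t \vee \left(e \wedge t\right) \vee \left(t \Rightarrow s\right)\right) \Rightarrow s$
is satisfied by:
  {s: True}


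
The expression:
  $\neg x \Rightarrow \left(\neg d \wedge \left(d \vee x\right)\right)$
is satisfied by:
  {x: True}


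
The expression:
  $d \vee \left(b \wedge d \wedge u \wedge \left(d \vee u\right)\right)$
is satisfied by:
  {d: True}


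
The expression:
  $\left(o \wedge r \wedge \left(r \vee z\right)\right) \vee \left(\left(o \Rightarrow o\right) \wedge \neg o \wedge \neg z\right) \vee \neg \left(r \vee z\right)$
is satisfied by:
  {r: True, o: True, z: False}
  {r: True, o: False, z: False}
  {o: True, r: False, z: False}
  {r: False, o: False, z: False}
  {r: True, z: True, o: True}


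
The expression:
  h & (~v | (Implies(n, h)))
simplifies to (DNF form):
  h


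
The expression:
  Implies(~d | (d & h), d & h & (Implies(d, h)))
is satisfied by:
  {d: True}


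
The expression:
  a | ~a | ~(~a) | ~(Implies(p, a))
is always true.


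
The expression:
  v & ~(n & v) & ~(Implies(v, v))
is never true.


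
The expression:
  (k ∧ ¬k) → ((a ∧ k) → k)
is always true.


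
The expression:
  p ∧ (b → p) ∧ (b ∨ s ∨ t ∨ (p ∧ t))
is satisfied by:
  {p: True, b: True, t: True, s: True}
  {p: True, b: True, t: True, s: False}
  {p: True, b: True, s: True, t: False}
  {p: True, b: True, s: False, t: False}
  {p: True, t: True, s: True, b: False}
  {p: True, t: True, s: False, b: False}
  {p: True, t: False, s: True, b: False}


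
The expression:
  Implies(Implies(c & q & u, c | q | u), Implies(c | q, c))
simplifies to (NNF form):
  c | ~q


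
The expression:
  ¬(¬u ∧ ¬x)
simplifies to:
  u ∨ x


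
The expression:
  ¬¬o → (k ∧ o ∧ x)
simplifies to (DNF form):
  (k ∧ x) ∨ ¬o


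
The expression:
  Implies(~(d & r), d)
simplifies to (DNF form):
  d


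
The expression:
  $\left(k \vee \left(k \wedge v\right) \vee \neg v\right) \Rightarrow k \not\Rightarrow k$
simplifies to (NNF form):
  $v \wedge \neg k$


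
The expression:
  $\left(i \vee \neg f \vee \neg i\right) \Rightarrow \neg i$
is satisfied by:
  {i: False}


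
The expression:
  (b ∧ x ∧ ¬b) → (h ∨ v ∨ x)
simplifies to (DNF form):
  True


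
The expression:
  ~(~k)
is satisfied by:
  {k: True}


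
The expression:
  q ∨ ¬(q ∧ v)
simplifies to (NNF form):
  True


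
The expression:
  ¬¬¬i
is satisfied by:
  {i: False}


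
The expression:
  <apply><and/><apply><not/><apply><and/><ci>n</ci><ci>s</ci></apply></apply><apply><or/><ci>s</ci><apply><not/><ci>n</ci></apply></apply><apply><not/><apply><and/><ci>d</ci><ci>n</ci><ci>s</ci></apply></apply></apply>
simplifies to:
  <apply><not/><ci>n</ci></apply>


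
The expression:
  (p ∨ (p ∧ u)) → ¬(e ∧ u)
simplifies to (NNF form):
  ¬e ∨ ¬p ∨ ¬u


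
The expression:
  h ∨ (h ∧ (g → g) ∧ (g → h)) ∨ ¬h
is always true.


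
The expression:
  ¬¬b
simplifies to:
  b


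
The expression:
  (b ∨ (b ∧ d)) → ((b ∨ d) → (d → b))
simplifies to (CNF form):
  True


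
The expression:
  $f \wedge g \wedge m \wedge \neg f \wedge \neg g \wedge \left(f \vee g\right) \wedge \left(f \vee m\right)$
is never true.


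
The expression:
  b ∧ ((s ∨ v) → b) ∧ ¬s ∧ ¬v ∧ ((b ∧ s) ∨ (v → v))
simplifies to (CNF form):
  b ∧ ¬s ∧ ¬v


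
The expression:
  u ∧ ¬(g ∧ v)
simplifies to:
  u ∧ (¬g ∨ ¬v)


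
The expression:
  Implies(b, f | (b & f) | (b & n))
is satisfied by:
  {n: True, f: True, b: False}
  {n: True, f: False, b: False}
  {f: True, n: False, b: False}
  {n: False, f: False, b: False}
  {n: True, b: True, f: True}
  {n: True, b: True, f: False}
  {b: True, f: True, n: False}


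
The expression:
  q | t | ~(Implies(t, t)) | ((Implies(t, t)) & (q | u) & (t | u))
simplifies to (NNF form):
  q | t | u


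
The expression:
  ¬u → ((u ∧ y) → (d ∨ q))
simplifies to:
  True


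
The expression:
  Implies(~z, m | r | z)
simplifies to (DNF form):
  m | r | z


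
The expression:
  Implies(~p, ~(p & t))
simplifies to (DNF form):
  True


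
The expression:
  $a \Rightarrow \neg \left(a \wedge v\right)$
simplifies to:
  $\neg a \vee \neg v$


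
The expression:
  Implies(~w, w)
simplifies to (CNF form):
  w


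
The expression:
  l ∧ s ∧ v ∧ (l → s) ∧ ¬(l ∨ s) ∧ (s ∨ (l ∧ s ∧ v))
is never true.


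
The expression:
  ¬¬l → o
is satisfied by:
  {o: True, l: False}
  {l: False, o: False}
  {l: True, o: True}


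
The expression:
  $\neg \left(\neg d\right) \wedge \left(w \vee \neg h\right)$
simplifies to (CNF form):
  $d \wedge \left(w \vee \neg h\right)$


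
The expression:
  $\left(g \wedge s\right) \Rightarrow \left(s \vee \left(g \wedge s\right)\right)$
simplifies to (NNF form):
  $\text{True}$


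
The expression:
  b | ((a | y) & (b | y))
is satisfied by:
  {y: True, b: True}
  {y: True, b: False}
  {b: True, y: False}


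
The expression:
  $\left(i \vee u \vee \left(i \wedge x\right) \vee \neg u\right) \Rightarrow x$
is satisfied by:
  {x: True}


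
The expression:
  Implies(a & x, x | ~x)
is always true.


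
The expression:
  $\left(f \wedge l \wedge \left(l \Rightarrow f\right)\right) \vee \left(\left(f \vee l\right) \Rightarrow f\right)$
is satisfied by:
  {f: True, l: False}
  {l: False, f: False}
  {l: True, f: True}


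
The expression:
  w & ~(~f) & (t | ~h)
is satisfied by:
  {t: True, w: True, f: True, h: False}
  {w: True, f: True, t: False, h: False}
  {t: True, h: True, w: True, f: True}


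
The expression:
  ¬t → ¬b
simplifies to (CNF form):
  t ∨ ¬b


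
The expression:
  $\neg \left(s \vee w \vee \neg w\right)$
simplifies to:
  $\text{False}$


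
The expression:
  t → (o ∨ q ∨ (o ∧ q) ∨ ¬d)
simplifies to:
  o ∨ q ∨ ¬d ∨ ¬t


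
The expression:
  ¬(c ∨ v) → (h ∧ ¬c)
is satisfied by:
  {c: True, v: True, h: True}
  {c: True, v: True, h: False}
  {c: True, h: True, v: False}
  {c: True, h: False, v: False}
  {v: True, h: True, c: False}
  {v: True, h: False, c: False}
  {h: True, v: False, c: False}


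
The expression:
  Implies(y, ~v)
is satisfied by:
  {v: False, y: False}
  {y: True, v: False}
  {v: True, y: False}


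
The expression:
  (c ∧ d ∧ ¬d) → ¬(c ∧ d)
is always true.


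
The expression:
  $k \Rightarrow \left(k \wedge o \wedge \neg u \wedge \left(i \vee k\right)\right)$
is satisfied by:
  {o: True, u: False, k: False}
  {u: False, k: False, o: False}
  {o: True, u: True, k: False}
  {u: True, o: False, k: False}
  {k: True, o: True, u: False}


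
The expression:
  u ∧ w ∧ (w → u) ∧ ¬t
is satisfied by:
  {w: True, u: True, t: False}


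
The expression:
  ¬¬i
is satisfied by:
  {i: True}


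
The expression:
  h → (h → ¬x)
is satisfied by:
  {h: False, x: False}
  {x: True, h: False}
  {h: True, x: False}


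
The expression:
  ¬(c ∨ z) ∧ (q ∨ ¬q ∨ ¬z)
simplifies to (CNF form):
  ¬c ∧ ¬z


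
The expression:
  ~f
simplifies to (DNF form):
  ~f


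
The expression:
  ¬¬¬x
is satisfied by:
  {x: False}


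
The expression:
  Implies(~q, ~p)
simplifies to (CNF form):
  q | ~p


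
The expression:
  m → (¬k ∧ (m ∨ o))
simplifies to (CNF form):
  ¬k ∨ ¬m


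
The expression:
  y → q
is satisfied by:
  {q: True, y: False}
  {y: False, q: False}
  {y: True, q: True}


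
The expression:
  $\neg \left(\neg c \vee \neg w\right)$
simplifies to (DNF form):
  $c \wedge w$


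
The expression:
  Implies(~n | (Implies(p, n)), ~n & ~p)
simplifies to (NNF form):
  ~n & ~p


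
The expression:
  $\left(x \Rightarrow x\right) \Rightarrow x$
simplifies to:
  $x$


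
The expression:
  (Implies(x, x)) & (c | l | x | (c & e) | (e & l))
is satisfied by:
  {x: True, l: True, c: True}
  {x: True, l: True, c: False}
  {x: True, c: True, l: False}
  {x: True, c: False, l: False}
  {l: True, c: True, x: False}
  {l: True, c: False, x: False}
  {c: True, l: False, x: False}


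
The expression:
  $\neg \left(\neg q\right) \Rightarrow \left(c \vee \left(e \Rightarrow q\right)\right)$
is always true.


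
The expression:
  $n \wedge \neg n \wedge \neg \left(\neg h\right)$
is never true.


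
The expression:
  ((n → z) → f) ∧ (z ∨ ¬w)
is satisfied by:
  {f: True, n: True, w: False, z: False}
  {f: True, n: False, w: False, z: False}
  {z: True, f: True, n: True, w: False}
  {z: True, f: True, n: False, w: False}
  {w: True, f: True, z: True, n: True}
  {w: True, f: True, z: True, n: False}
  {n: True, z: False, f: False, w: False}


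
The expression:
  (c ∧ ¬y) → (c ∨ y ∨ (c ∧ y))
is always true.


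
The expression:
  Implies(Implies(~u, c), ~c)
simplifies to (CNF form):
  ~c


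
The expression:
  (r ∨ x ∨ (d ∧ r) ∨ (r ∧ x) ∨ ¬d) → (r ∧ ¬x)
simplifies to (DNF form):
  (d ∧ ¬x) ∨ (r ∧ ¬x)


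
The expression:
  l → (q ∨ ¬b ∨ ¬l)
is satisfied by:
  {q: True, l: False, b: False}
  {l: False, b: False, q: False}
  {b: True, q: True, l: False}
  {b: True, l: False, q: False}
  {q: True, l: True, b: False}
  {l: True, q: False, b: False}
  {b: True, l: True, q: True}


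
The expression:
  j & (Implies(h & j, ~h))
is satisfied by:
  {j: True, h: False}


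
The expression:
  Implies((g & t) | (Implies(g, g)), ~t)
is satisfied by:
  {t: False}


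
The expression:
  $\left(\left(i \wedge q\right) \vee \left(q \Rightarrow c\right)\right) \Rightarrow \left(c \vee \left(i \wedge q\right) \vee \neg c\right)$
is always true.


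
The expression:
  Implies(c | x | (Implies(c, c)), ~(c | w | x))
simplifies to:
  ~c & ~w & ~x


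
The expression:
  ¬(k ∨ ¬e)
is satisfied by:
  {e: True, k: False}


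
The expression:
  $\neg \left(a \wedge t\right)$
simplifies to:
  $\neg a \vee \neg t$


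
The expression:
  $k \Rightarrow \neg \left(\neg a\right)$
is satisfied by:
  {a: True, k: False}
  {k: False, a: False}
  {k: True, a: True}


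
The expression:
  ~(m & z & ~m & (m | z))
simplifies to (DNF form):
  True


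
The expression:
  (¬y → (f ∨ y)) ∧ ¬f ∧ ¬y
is never true.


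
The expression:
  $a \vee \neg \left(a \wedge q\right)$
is always true.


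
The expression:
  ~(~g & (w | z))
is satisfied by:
  {g: True, z: False, w: False}
  {g: True, w: True, z: False}
  {g: True, z: True, w: False}
  {g: True, w: True, z: True}
  {w: False, z: False, g: False}


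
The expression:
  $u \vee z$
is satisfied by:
  {z: True, u: True}
  {z: True, u: False}
  {u: True, z: False}


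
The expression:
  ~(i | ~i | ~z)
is never true.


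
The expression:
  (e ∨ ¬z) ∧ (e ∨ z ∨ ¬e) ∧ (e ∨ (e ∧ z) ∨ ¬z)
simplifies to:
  e ∨ ¬z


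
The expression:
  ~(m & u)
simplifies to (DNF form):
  ~m | ~u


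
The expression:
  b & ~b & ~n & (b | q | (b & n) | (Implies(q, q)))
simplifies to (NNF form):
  False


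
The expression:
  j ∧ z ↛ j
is never true.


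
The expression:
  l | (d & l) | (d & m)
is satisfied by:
  {m: True, l: True, d: True}
  {m: True, l: True, d: False}
  {l: True, d: True, m: False}
  {l: True, d: False, m: False}
  {m: True, d: True, l: False}


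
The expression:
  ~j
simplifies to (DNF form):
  ~j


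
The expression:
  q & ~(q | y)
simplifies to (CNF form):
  False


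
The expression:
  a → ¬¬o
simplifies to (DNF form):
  o ∨ ¬a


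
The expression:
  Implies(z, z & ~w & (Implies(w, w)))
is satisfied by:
  {w: False, z: False}
  {z: True, w: False}
  {w: True, z: False}


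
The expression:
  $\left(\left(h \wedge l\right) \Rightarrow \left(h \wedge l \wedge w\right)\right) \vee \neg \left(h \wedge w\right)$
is always true.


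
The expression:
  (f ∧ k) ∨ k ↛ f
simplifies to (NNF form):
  k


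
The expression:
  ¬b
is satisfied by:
  {b: False}


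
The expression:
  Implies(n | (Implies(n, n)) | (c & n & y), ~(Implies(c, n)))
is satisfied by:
  {c: True, n: False}


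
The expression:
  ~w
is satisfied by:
  {w: False}


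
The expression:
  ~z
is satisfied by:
  {z: False}


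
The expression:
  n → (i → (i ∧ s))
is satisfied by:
  {s: True, n: False, i: False}
  {s: False, n: False, i: False}
  {i: True, s: True, n: False}
  {i: True, s: False, n: False}
  {n: True, s: True, i: False}
  {n: True, s: False, i: False}
  {n: True, i: True, s: True}


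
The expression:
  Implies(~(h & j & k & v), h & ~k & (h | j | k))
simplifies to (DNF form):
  (h & ~k) | (h & j & v) | (h & j & ~k) | (h & v & ~k)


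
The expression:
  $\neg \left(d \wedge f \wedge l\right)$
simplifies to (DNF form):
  $\neg d \vee \neg f \vee \neg l$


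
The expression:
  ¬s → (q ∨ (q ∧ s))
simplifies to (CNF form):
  q ∨ s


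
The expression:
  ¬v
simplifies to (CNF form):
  ¬v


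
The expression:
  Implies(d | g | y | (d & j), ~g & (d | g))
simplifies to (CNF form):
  ~g & (d | ~y)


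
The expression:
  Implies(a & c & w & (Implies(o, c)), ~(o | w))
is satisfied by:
  {w: False, c: False, a: False}
  {a: True, w: False, c: False}
  {c: True, w: False, a: False}
  {a: True, c: True, w: False}
  {w: True, a: False, c: False}
  {a: True, w: True, c: False}
  {c: True, w: True, a: False}


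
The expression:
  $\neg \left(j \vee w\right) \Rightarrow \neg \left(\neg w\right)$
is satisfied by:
  {w: True, j: True}
  {w: True, j: False}
  {j: True, w: False}


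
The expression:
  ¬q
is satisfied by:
  {q: False}


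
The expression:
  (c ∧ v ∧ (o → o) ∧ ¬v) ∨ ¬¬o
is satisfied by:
  {o: True}


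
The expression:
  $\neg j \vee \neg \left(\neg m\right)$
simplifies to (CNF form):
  $m \vee \neg j$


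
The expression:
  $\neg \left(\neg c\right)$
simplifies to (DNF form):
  $c$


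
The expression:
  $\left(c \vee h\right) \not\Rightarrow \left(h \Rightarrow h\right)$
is never true.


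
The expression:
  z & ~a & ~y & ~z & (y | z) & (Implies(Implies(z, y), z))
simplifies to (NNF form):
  False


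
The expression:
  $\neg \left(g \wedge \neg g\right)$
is always true.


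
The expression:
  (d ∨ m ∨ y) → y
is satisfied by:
  {y: True, m: False, d: False}
  {y: True, d: True, m: False}
  {y: True, m: True, d: False}
  {y: True, d: True, m: True}
  {d: False, m: False, y: False}


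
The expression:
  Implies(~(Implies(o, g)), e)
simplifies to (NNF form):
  e | g | ~o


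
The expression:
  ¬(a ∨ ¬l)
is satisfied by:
  {l: True, a: False}


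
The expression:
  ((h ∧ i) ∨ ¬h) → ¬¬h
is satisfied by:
  {h: True}


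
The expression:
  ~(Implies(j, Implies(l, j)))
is never true.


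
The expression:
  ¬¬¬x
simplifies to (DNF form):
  ¬x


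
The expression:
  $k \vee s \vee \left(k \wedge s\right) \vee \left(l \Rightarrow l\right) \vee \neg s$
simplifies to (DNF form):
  $\text{True}$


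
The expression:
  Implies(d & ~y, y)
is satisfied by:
  {y: True, d: False}
  {d: False, y: False}
  {d: True, y: True}


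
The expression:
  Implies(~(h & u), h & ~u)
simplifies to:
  h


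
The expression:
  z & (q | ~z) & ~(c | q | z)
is never true.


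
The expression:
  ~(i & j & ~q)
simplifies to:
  q | ~i | ~j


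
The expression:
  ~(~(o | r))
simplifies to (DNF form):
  o | r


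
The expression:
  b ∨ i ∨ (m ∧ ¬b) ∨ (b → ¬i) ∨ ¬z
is always true.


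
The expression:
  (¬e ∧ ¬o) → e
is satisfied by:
  {o: True, e: True}
  {o: True, e: False}
  {e: True, o: False}


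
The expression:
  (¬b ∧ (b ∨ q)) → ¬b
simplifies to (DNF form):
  True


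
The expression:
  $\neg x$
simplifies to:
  $\neg x$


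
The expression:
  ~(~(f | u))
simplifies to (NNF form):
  f | u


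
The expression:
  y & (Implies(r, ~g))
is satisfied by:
  {y: True, g: False, r: False}
  {r: True, y: True, g: False}
  {g: True, y: True, r: False}


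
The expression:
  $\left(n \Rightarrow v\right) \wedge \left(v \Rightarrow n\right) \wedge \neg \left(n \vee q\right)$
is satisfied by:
  {n: False, q: False, v: False}


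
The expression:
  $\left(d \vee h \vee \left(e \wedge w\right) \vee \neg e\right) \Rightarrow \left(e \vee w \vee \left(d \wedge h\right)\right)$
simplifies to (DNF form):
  $e \vee w \vee \left(d \wedge h\right)$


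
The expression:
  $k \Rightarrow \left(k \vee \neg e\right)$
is always true.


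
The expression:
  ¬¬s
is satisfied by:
  {s: True}


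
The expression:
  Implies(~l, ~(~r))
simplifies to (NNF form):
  l | r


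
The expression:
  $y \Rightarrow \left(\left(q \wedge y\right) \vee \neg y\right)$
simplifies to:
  $q \vee \neg y$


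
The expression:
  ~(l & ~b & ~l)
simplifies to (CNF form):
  True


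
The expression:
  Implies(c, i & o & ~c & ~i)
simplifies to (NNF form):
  ~c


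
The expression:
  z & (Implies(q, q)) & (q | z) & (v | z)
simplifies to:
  z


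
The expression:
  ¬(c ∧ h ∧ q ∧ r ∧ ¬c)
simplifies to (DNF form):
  True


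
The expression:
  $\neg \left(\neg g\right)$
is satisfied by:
  {g: True}


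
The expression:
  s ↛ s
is never true.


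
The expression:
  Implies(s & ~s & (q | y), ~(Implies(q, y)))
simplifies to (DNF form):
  True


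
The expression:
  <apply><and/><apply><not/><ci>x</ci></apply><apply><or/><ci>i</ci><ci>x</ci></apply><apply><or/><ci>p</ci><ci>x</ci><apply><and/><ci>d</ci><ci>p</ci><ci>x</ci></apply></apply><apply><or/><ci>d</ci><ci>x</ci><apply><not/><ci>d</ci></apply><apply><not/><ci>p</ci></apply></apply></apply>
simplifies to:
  <apply><and/><ci>i</ci><ci>p</ci><apply><not/><ci>x</ci></apply></apply>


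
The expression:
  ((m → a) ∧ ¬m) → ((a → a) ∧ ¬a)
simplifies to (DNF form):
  m ∨ ¬a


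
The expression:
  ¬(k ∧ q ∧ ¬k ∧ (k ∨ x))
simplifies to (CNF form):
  True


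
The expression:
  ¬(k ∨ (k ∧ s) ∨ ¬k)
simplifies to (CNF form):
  False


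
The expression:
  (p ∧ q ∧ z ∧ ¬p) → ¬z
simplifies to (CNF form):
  True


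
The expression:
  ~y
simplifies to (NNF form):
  ~y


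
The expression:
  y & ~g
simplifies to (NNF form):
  y & ~g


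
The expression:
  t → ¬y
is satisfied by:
  {t: False, y: False}
  {y: True, t: False}
  {t: True, y: False}


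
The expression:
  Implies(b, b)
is always true.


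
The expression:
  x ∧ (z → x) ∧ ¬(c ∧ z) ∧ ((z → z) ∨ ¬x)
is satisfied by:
  {x: True, c: False, z: False}
  {z: True, x: True, c: False}
  {c: True, x: True, z: False}


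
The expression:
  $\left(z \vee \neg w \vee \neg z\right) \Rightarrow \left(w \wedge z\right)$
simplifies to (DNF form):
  $w \wedge z$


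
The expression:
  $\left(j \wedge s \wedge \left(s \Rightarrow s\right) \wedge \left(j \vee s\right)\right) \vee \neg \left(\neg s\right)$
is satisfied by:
  {s: True}


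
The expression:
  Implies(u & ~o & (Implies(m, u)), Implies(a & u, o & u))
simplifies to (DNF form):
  o | ~a | ~u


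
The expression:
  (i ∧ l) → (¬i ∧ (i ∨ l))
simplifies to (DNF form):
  ¬i ∨ ¬l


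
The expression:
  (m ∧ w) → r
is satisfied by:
  {r: True, w: False, m: False}
  {w: False, m: False, r: False}
  {r: True, m: True, w: False}
  {m: True, w: False, r: False}
  {r: True, w: True, m: False}
  {w: True, r: False, m: False}
  {r: True, m: True, w: True}


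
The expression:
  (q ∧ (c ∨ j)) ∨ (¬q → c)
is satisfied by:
  {q: True, c: True}
  {q: True, c: False}
  {c: True, q: False}


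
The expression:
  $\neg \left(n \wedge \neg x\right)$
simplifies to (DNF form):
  $x \vee \neg n$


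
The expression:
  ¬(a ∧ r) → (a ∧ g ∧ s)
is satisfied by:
  {a: True, r: True, s: True, g: True}
  {a: True, r: True, s: True, g: False}
  {a: True, r: True, g: True, s: False}
  {a: True, r: True, g: False, s: False}
  {a: True, s: True, g: True, r: False}


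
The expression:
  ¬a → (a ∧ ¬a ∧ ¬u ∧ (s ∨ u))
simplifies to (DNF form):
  a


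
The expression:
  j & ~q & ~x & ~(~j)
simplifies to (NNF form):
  j & ~q & ~x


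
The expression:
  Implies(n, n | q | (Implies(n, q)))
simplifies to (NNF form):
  True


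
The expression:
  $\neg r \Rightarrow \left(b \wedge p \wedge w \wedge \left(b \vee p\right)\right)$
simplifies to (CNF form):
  $\left(b \vee r\right) \wedge \left(p \vee r\right) \wedge \left(r \vee w\right)$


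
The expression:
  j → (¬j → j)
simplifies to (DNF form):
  True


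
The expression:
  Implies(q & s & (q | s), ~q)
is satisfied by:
  {s: False, q: False}
  {q: True, s: False}
  {s: True, q: False}


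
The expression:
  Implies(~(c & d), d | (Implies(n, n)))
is always true.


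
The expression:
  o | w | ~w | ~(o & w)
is always true.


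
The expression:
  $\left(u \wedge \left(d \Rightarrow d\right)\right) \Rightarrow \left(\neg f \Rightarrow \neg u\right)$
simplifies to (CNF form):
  $f \vee \neg u$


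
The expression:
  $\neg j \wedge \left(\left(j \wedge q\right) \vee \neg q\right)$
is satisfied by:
  {q: False, j: False}


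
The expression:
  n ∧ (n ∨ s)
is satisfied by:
  {n: True}


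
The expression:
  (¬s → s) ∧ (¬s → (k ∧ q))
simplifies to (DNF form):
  s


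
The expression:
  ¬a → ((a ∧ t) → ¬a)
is always true.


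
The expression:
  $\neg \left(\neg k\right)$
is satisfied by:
  {k: True}


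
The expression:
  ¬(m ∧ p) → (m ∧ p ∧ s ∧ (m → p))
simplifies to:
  m ∧ p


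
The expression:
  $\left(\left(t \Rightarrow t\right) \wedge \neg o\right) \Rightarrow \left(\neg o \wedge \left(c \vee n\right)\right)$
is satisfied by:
  {n: True, o: True, c: True}
  {n: True, o: True, c: False}
  {n: True, c: True, o: False}
  {n: True, c: False, o: False}
  {o: True, c: True, n: False}
  {o: True, c: False, n: False}
  {c: True, o: False, n: False}


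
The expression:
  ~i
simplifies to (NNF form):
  ~i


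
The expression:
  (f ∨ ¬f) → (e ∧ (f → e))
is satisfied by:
  {e: True}


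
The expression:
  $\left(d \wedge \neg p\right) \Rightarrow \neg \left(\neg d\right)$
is always true.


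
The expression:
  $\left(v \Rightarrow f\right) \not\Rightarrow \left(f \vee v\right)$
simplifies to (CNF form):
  $\neg f \wedge \neg v$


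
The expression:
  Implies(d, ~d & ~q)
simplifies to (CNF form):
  ~d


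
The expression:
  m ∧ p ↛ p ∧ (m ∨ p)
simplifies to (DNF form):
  False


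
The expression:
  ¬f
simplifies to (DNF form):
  ¬f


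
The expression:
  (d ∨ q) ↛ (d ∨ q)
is never true.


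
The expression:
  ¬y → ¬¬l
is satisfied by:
  {y: True, l: True}
  {y: True, l: False}
  {l: True, y: False}


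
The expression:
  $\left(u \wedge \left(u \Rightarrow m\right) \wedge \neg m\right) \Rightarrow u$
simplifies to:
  $\text{True}$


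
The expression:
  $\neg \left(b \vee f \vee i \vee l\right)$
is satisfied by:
  {i: False, l: False, f: False, b: False}


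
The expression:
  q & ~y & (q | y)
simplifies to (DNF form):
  q & ~y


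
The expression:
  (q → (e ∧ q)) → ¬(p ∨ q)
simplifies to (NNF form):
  (q ∧ ¬e) ∨ (¬p ∧ ¬q)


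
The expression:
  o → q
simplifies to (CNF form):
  q ∨ ¬o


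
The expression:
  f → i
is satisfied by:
  {i: True, f: False}
  {f: False, i: False}
  {f: True, i: True}


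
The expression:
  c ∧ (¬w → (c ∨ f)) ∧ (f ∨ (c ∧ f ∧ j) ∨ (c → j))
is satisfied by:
  {c: True, j: True, f: True}
  {c: True, j: True, f: False}
  {c: True, f: True, j: False}


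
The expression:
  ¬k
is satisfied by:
  {k: False}


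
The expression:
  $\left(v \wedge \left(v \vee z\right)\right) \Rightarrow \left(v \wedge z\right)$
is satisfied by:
  {z: True, v: False}
  {v: False, z: False}
  {v: True, z: True}


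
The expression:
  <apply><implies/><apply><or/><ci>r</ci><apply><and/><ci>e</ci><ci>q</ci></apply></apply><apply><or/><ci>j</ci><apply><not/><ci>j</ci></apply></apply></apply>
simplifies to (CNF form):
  <true/>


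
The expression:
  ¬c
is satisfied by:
  {c: False}


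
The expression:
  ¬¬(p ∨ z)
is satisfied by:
  {z: True, p: True}
  {z: True, p: False}
  {p: True, z: False}


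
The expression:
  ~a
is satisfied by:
  {a: False}


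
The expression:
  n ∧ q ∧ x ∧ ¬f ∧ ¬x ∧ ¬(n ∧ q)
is never true.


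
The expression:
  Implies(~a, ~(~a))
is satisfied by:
  {a: True}


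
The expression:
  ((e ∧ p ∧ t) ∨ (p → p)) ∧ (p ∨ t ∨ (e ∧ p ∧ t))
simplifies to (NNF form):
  p ∨ t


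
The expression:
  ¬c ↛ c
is always true.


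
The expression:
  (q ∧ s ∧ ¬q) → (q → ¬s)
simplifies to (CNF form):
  True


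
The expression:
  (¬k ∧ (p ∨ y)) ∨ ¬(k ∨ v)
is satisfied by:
  {y: True, p: True, v: False, k: False}
  {y: True, v: False, p: False, k: False}
  {p: True, y: False, v: False, k: False}
  {y: False, v: False, p: False, k: False}
  {y: True, v: True, p: True, k: False}
  {y: True, v: True, p: False, k: False}
  {v: True, p: True, y: False, k: False}


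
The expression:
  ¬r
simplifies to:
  ¬r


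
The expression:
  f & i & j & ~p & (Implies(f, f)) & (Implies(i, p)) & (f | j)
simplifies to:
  False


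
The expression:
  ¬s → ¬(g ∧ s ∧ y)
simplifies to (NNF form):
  True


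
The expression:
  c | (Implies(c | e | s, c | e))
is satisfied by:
  {c: True, e: True, s: False}
  {c: True, s: False, e: False}
  {e: True, s: False, c: False}
  {e: False, s: False, c: False}
  {c: True, e: True, s: True}
  {c: True, s: True, e: False}
  {e: True, s: True, c: False}


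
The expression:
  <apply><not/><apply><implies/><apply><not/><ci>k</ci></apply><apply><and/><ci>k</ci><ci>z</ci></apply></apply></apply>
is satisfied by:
  {k: False}


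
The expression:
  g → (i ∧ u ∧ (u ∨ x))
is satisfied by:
  {u: True, i: True, g: False}
  {u: True, i: False, g: False}
  {i: True, u: False, g: False}
  {u: False, i: False, g: False}
  {u: True, g: True, i: True}


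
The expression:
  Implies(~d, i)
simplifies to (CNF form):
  d | i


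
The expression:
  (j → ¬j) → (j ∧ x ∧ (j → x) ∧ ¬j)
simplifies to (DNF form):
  j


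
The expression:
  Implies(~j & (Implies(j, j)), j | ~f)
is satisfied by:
  {j: True, f: False}
  {f: False, j: False}
  {f: True, j: True}


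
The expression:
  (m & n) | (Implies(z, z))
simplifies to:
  True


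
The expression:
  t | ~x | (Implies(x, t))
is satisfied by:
  {t: True, x: False}
  {x: False, t: False}
  {x: True, t: True}


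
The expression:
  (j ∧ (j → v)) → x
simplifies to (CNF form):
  x ∨ ¬j ∨ ¬v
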